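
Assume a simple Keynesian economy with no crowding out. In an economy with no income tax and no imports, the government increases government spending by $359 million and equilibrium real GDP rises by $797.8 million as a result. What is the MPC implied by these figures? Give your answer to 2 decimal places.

Implied spending multiplier k = ΔY/ΔG = 797.8/359 ≈ 2.2223.
Since k = 1/(1 − MPC), MPC = 1 − 1/k = 1 − ΔG/ΔY = 1 − 359/797.8 ≈ 0.55.

0.55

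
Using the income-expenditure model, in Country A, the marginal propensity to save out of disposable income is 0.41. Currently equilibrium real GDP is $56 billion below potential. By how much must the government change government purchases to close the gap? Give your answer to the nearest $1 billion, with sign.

MPC = 1 − MPS = 1 − 0.41 = 0.59.
Spending multiplier = 1/(1 − MPC) = 1/(1 − 0.59) = 1/0.41 ≈ 2.439.
Need ΔY = +$56 billion, so ΔG = ΔY/k = (+$56 billion) × 0.41 ≈ +$23 billion.
The government should increase government purchases by $23 billion.

+$23 billion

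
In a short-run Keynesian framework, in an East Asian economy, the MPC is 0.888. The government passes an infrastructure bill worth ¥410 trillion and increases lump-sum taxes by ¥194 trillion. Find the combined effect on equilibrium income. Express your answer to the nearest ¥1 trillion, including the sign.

Expenditure multiplier = 1/(1 − MPC) = 1/(1 − 0.888) = 1/0.112 ≈ 8.929.
ΔG contributes k·ΔG = (+¥410 trillion) / 0.112 ≈ +¥3,660.7 trillion.
ΔT of +¥194 trillion changes first-round spending by −c·ΔT = −¥172.272 trillion, contributing k·(−c·ΔT) = (−¥172.272 trillion) / 0.112 ≈ −¥1,538.1 trillion.
Net ΔY = k(ΔG − c·ΔT) = (+¥237.728 trillion) / 0.112 ≈ +¥2,123 trillion.

+¥2,123 trillion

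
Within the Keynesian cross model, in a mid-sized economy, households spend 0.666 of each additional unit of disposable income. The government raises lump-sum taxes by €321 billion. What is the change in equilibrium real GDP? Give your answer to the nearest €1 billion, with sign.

−€640 billion

A lump-sum tax change of +€321 billion shifts disposable income by −€321 billion; first-round consumption changes by −c × ΔT = −0.666 × (+€321 billion) = −€213.786 billion.
Expenditure multiplier = 1/(1 − MPC) = 1/(1 − 0.666) = 1/0.334 ≈ 2.994.
The tax multiplier is −c × k ≈ −1.994, so ΔY = k × (−c·ΔT) = (−€213.786 billion) / 0.334 ≈ −€640 billion.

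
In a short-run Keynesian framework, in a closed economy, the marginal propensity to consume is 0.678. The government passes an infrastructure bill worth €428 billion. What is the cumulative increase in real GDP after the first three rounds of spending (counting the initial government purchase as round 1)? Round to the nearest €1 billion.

€915 billion

Round 1 adds ΔG = €428 billion; each later round is MPC = 0.678 times the previous.
After 3 rounds: 428 + 290.184 + 196.744752 = ΔG·(1 − c^3)/(1 − c) = 428 × (1 − 0.311665752)/0.322 ≈ €915 billion.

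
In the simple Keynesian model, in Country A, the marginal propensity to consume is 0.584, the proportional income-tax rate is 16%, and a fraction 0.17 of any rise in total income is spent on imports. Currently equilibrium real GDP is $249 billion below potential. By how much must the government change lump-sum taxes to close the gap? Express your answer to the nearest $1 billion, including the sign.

Spending multiplier = 1/(1 − c(1−t) + m) = 1/(1 − 0.584×0.84 + 0.17) = 1/0.67944 ≈ 1.472.
Tax multiplier = −c·k = −0.584/0.67944 ≈ −0.86. Need ΔY = +$249 billion, so ΔT = ΔY/(−c·k) = −(+$249 billion) × 0.67944 / 0.584 ≈ −$290 billion.
The government should cut lump-sum taxes by $290 billion.

−$290 billion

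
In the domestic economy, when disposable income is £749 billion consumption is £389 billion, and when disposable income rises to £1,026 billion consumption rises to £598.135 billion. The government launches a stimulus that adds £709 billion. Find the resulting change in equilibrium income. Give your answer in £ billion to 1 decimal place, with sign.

+£2,893.9 billion

MPC = ΔC/ΔYd = (598.135 − 389)/(1,026 − 749) = 209.135/277 = 0.755.
Government-spending multiplier = 1/(1 − MPC) = 1/(1 − 0.755) = 1/0.245 ≈ 4.082.
ΔY = k × ΔG = (+£709 billion) / 0.245 ≈ +£2,893.9 billion.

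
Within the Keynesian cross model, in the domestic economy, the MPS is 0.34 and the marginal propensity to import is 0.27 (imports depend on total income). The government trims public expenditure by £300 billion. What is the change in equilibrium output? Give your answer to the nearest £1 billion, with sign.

−£492 billion

MPC = 1 − MPS = 1 − 0.34 = 0.66.
Spending multiplier = 1/(1 − c + m) = 1/(1 − 0.66 + 0.27) = 1/0.61 ≈ 1.639.
ΔY = k × ΔG = (−£300 billion) / 0.61 ≈ −£492 billion.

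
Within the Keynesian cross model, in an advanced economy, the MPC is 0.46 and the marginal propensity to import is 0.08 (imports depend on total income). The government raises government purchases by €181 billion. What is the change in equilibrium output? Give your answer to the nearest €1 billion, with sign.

Expenditure multiplier = 1/(1 − c + m) = 1/(1 − 0.46 + 0.08) = 1/0.62 ≈ 1.613.
ΔY = k × ΔG = (+€181 billion) / 0.62 ≈ +€292 billion.

+€292 billion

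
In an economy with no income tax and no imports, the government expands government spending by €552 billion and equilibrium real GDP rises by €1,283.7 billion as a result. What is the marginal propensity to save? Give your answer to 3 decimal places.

Implied spending multiplier k = ΔY/ΔG = 1,283.7/552 ≈ 2.3255.
Since k = 1/(1 − MPC), MPC = 1 − 1/k = 1 − ΔG/ΔY = 1 − 552/1,283.7 ≈ 0.570.
MPS = 1 − MPC = 0.430.

0.430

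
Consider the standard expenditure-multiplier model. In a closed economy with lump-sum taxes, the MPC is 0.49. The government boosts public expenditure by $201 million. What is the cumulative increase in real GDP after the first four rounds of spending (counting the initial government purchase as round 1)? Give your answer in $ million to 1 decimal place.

$371.4 million

Round 1 adds ΔG = $201 million; each later round is MPC = 0.49 times the previous.
After 4 rounds: 201 + 98.49 + 48.2601 + 23.647449 = ΔG·(1 − c^4)/(1 − c) = 201 × (1 − 0.05764801)/0.51 ≈ $371.4 million.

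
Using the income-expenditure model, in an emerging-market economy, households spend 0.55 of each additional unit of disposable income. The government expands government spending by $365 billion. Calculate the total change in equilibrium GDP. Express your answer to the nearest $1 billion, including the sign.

Government-spending multiplier = 1/(1 − MPC) = 1/(1 − 0.55) = 1/0.45 ≈ 2.222.
ΔY = k × ΔG = (+$365 billion) / 0.45 ≈ +$811 billion.

+$811 billion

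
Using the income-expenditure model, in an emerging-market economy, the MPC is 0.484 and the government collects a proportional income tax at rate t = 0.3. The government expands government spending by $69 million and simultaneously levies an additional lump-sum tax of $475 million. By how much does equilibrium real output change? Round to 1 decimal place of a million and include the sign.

−$243.3 million

Expenditure multiplier = 1/(1 − c(1−t)) = 1/(1 − 0.484×0.7) = 1/0.6612 ≈ 1.512.
ΔG contributes k·ΔG = (+$69 million) / 0.6612 ≈ +$104.4 million.
ΔT of +$475 million changes first-round spending by −c·ΔT = −$229.9 million, contributing k·(−c·ΔT) = (−$229.9 million) / 0.6612 ≈ −$347.7 million.
Net ΔY = k(ΔG − c·ΔT) = (−$160.9 million) / 0.6612 ≈ −$243.3 million.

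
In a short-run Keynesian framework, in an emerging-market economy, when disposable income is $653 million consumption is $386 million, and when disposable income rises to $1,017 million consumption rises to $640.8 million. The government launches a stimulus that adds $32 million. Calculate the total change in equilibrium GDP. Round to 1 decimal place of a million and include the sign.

+$106.7 million

MPC = ΔC/ΔYd = (640.8 − 386)/(1,017 − 653) = 254.8/364 = 0.7.
Spending multiplier = 1/(1 − MPC) = 1/(1 − 0.7) = 1/0.3 ≈ 3.333.
ΔY = k × ΔG = (+$32 million) / 0.3 ≈ +$106.7 million.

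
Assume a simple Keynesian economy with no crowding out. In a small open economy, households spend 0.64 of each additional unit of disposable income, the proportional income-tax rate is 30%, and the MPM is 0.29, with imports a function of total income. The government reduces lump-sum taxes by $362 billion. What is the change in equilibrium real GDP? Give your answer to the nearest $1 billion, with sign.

A lump-sum tax change of −$362 billion shifts disposable income by +$362 billion; first-round consumption changes by −c × ΔT = −0.64 × (−$362 billion) = +$231.68 billion.
Expenditure multiplier = 1/(1 − c(1−t) + m) = 1/(1 − 0.64×0.7 + 0.29) = 1/0.842 ≈ 1.188.
The tax multiplier is −c × k ≈ −0.76, so ΔY = k × (−c·ΔT) = (+$231.68 billion) / 0.842 ≈ +$275 billion.

+$275 billion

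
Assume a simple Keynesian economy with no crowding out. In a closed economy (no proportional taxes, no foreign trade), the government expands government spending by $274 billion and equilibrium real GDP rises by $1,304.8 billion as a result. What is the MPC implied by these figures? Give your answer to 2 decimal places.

0.79

Implied spending multiplier k = ΔY/ΔG = 1,304.8/274 ≈ 4.762.
Since k = 1/(1 − MPC), MPC = 1 − 1/k = 1 − ΔG/ΔY = 1 − 274/1,304.8 ≈ 0.79.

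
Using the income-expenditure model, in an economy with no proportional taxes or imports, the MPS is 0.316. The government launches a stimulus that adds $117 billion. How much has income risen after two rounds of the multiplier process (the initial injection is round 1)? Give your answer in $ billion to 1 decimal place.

$197.0 billion

MPC = 1 − MPS = 1 − 0.316 = 0.684.
Round 1 adds ΔG = $117 billion; each later round is MPC = 0.684 times the previous.
After 2 rounds: 117 + 80.028 = ΔG·(1 − c^2)/(1 − c) = 117 × (1 − 0.467856)/0.316 ≈ $197 billion.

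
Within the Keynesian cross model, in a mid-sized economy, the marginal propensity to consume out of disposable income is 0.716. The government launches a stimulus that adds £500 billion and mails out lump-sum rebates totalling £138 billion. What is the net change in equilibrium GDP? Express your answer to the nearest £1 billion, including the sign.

Expenditure multiplier = 1/(1 − MPC) = 1/(1 − 0.716) = 1/0.284 ≈ 3.521.
ΔG contributes k·ΔG = (+£500 billion) / 0.284 ≈ +£1,760.6 billion.
ΔT of −£138 billion changes first-round spending by −c·ΔT = +£98.808 billion, contributing k·(−c·ΔT) = (+£98.808 billion) / 0.284 ≈ +£347.9 billion.
Net ΔY = k(ΔG − c·ΔT) = (+£598.808 billion) / 0.284 ≈ +£2,108 billion.

+£2,108 billion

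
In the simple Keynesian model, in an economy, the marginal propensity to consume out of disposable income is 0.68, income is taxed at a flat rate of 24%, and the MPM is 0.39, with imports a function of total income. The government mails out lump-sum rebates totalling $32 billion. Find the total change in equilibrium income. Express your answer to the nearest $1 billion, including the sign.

+$25 billion

A lump-sum tax change of −$32 billion shifts disposable income by +$32 billion; first-round consumption changes by −c × ΔT = −0.68 × (−$32 billion) = +$21.76 billion.
Expenditure multiplier = 1/(1 − c(1−t) + m) = 1/(1 − 0.68×0.76 + 0.39) = 1/0.8732 ≈ 1.145.
The tax multiplier is −c × k ≈ −0.779, so ΔY = k × (−c·ΔT) = (+$21.76 billion) / 0.8732 ≈ +$25 billion.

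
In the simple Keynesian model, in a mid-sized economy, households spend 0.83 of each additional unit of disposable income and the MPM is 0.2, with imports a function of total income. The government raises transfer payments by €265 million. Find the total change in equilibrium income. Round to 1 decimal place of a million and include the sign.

+€594.5 million

The transfer change shifts disposable income by +€265 million, so first-round consumption changes by c·ΔTR = 0.83 × (+€265 million) = +€219.95 million.
Expenditure multiplier = 1/(1 − c + m) = 1/(1 − 0.83 + 0.2) = 1/0.37 ≈ 2.703.
The transfer multiplier is c × k ≈ 2.243, so ΔY = k × (c·ΔTR) = (+€219.95 million) / 0.37 ≈ +€594.5 million.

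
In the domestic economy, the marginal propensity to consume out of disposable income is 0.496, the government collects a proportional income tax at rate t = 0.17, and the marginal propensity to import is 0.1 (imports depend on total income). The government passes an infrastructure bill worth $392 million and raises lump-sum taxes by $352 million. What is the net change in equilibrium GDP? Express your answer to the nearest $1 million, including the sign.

+$316 million

Expenditure multiplier = 1/(1 − c(1−t) + m) = 1/(1 − 0.496×0.83 + 0.1) = 1/0.68832 ≈ 1.453.
ΔG contributes k·ΔG = (+$392 million) / 0.68832 ≈ +$569.5 million.
ΔT of +$352 million changes first-round spending by −c·ΔT = −$174.592 million, contributing k·(−c·ΔT) = (−$174.592 million) / 0.68832 ≈ −$253.6 million.
Net ΔY = k(ΔG − c·ΔT) = (+$217.408 million) / 0.68832 ≈ +$316 million.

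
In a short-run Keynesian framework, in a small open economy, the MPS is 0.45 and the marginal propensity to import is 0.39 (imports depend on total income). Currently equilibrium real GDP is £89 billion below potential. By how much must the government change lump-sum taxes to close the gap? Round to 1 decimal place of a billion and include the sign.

−£135.9 billion

MPC = 1 − MPS = 1 − 0.45 = 0.55.
Spending multiplier = 1/(1 − c + m) = 1/(1 − 0.55 + 0.39) = 1/0.84 ≈ 1.19.
Tax multiplier = −c·k = −0.55/0.84 ≈ −0.655. Need ΔY = +£89 billion, so ΔT = ΔY/(−c·k) = −(+£89 billion) × 0.84 / 0.55 ≈ −£135.9 billion.
The government should cut lump-sum taxes by £135.9 billion.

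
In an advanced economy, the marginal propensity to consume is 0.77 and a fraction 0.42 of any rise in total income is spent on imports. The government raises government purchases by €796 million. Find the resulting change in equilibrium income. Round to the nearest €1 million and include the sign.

+€1,225 million

Expenditure multiplier = 1/(1 − c + m) = 1/(1 − 0.77 + 0.42) = 1/0.65 ≈ 1.538.
ΔY = k × ΔG = (+€796 million) / 0.65 ≈ +€1,225 million.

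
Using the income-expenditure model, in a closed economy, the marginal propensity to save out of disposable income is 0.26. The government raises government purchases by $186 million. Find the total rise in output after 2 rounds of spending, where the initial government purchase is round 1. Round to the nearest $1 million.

MPC = 1 − MPS = 1 − 0.26 = 0.74.
Round 1 adds ΔG = $186 million; each later round is MPC = 0.74 times the previous.
After 2 rounds: 186 + 137.64 = ΔG·(1 − c^2)/(1 − c) = 186 × (1 − 0.5476)/0.26 ≈ $324 million.

$324 million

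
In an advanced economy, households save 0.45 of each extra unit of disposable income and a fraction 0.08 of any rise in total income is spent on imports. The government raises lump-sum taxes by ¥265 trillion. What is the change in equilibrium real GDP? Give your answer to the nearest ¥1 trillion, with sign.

MPC = 1 − MPS = 1 − 0.45 = 0.55.
A lump-sum tax change of +¥265 trillion shifts disposable income by −¥265 trillion; first-round consumption changes by −c × ΔT = −0.55 × (+¥265 trillion) = −¥145.75 trillion.
Expenditure multiplier = 1/(1 − c + m) = 1/(1 − 0.55 + 0.08) = 1/0.53 ≈ 1.887.
The tax multiplier is −c × k ≈ −1.038, so ΔY = k × (−c·ΔT) = (−¥145.75 trillion) / 0.53 = −¥275 trillion.

−¥275 trillion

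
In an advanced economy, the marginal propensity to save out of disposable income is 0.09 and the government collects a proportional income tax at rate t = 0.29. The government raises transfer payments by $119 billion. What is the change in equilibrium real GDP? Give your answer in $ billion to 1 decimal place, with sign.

+$306.0 billion

MPC = 1 − MPS = 1 − 0.09 = 0.91.
The transfer change shifts disposable income by +$119 billion, so first-round consumption changes by c·ΔTR = 0.91 × (+$119 billion) = +$108.29 billion.
Expenditure multiplier = 1/(1 − c(1−t)) = 1/(1 − 0.91×0.71) = 1/0.3539 ≈ 2.826.
The transfer multiplier is c × k ≈ 2.571, so ΔY = k × (c·ΔTR) = (+$108.29 billion) / 0.3539 ≈ +$306 billion.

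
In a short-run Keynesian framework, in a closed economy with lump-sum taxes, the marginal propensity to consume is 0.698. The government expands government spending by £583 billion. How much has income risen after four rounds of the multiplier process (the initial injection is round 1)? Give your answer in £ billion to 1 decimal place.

£1,472.2 billion

Round 1 adds ΔG = £583 billion; each later round is MPC = 0.698 times the previous.
After 4 rounds: 583 + 406.934 + 284.039932 + 198.259872536 = ΔG·(1 − c^4)/(1 − c) = 583 × (1 − 0.237367737616)/0.302 ≈ £1,472.2 billion.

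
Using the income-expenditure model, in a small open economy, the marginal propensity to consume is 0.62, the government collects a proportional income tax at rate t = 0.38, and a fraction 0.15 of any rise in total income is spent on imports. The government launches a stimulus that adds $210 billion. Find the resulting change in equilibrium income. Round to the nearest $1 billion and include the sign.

+$274 billion

Expenditure multiplier = 1/(1 − c(1−t) + m) = 1/(1 − 0.62×0.62 + 0.15) = 1/0.7656 ≈ 1.306.
ΔY = k × ΔG = (+$210 billion) / 0.7656 ≈ +$274 billion.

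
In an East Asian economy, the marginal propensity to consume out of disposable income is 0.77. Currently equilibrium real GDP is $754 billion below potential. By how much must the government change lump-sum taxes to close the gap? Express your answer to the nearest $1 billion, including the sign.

Spending multiplier = 1/(1 − MPC) = 1/(1 − 0.77) = 1/0.23 ≈ 4.348.
Tax multiplier = −c·k = −0.77/0.23 ≈ −3.348. Need ΔY = +$754 billion, so ΔT = ΔY/(−c·k) = −(+$754 billion) × 0.23 / 0.77 ≈ −$225 billion.
The government should cut lump-sum taxes by $225 billion.

−$225 billion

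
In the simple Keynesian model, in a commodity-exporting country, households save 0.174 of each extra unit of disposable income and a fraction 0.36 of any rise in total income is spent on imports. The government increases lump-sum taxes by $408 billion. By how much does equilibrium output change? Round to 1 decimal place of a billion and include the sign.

−$631.1 billion

MPC = 1 − MPS = 1 − 0.174 = 0.826.
A lump-sum tax change of +$408 billion shifts disposable income by −$408 billion; first-round consumption changes by −c × ΔT = −0.826 × (+$408 billion) = −$337.008 billion.
Expenditure multiplier = 1/(1 − c + m) = 1/(1 − 0.826 + 0.36) = 1/0.534 ≈ 1.873.
The tax multiplier is −c × k ≈ −1.547, so ΔY = k × (−c·ΔT) = (−$337.008 billion) / 0.534 ≈ −$631.1 billion.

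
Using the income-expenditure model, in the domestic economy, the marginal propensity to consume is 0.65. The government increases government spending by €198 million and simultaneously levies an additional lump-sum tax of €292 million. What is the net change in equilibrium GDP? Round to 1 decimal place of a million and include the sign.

+€23.4 million

Expenditure multiplier = 1/(1 − MPC) = 1/(1 − 0.65) = 1/0.35 ≈ 2.857.
ΔG contributes k·ΔG = (+€198 million) / 0.35 ≈ +€565.7 million.
ΔT of +€292 million changes first-round spending by −c·ΔT = −€189.8 million, contributing k·(−c·ΔT) = (−€189.8 million) / 0.35 ≈ −€542.3 million.
Net ΔY = k(ΔG − c·ΔT) = (+€8.2 million) / 0.35 ≈ +€23.4 million.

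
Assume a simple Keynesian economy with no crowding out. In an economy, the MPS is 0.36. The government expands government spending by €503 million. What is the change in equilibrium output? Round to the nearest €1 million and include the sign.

+€1,397 million

MPC = 1 − MPS = 1 − 0.36 = 0.64.
Expenditure multiplier = 1/(1 − MPC) = 1/(1 − 0.64) = 1/0.36 ≈ 2.778.
ΔY = k × ΔG = (+€503 million) / 0.36 ≈ +€1,397 million.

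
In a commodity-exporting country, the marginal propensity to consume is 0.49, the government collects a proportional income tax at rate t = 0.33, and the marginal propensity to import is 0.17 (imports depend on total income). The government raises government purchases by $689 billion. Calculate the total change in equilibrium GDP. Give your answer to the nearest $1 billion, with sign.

Expenditure multiplier = 1/(1 − c(1−t) + m) = 1/(1 − 0.49×0.67 + 0.17) = 1/0.8417 ≈ 1.188.
ΔY = k × ΔG = (+$689 billion) / 0.8417 ≈ +$819 billion.

+$819 billion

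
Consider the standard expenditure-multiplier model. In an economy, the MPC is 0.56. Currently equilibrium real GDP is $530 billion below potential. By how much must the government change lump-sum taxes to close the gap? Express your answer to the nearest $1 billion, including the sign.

−$416 billion

Spending multiplier = 1/(1 − MPC) = 1/(1 − 0.56) = 1/0.44 ≈ 2.273.
Tax multiplier = −c·k = −0.56/0.44 ≈ −1.273. Need ΔY = +$530 billion, so ΔT = ΔY/(−c·k) = −(+$530 billion) × 0.44 / 0.56 ≈ −$416 billion.
The government should cut lump-sum taxes by $416 billion.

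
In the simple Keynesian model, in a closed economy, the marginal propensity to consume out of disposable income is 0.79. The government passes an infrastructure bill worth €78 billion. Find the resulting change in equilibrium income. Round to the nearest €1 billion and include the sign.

Government-spending multiplier = 1/(1 − MPC) = 1/(1 − 0.79) = 1/0.21 ≈ 4.762.
ΔY = k × ΔG = (+€78 billion) / 0.21 ≈ +€371 billion.

+€371 billion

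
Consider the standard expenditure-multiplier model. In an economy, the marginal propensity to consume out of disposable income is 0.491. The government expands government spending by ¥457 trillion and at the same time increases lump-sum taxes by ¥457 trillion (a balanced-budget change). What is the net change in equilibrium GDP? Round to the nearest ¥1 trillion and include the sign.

+¥457 trillion

Expenditure multiplier = 1/(1 − MPC) = 1/(1 − 0.491) = 1/0.509 ≈ 1.965.
ΔG contributes k·ΔG = (+¥457 trillion) / 0.509 ≈ +¥897.8 trillion.
ΔT of +¥457 trillion changes first-round spending by −c·ΔT = −¥224.387 trillion, contributing k·(−c·ΔT) = (−¥224.387 trillion) / 0.509 ≈ −¥440.8 trillion.
With ΔG = ΔT and no other leakages, the balanced-budget multiplier is 1, so ΔY = ΔG = +¥457 trillion.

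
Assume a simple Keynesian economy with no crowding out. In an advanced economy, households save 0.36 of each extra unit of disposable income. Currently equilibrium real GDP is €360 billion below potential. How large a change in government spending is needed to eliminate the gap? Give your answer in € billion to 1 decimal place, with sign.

MPC = 1 − MPS = 1 − 0.36 = 0.64.
Spending multiplier = 1/(1 − MPC) = 1/(1 − 0.64) = 1/0.36 ≈ 2.778.
Need ΔY = +€360 billion, so ΔG = ΔY/k = (+€360 billion) × 0.36 = +€129.6 billion.
The government should increase government spending by €129.6 billion.

+€129.6 billion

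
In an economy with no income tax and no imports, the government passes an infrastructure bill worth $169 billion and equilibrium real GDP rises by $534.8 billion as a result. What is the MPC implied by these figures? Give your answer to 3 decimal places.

0.684

Implied spending multiplier k = ΔY/ΔG = 534.8/169 ≈ 3.1645.
Since k = 1/(1 − MPC), MPC = 1 − 1/k = 1 − ΔG/ΔY = 1 − 169/534.8 ≈ 0.684.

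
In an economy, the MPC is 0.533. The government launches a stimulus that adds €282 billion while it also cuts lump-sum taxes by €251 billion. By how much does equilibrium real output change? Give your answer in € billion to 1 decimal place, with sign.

Expenditure multiplier = 1/(1 − MPC) = 1/(1 − 0.533) = 1/0.467 ≈ 2.141.
ΔG contributes k·ΔG = (+€282 billion) / 0.467 ≈ +€603.9 billion.
ΔT of −€251 billion changes first-round spending by −c·ΔT = +€133.783 billion, contributing k·(−c·ΔT) = (+€133.783 billion) / 0.467 ≈ +€286.5 billion.
Net ΔY = k(ΔG − c·ΔT) = (+€415.783 billion) / 0.467 ≈ +€890.3 billion.

+€890.3 billion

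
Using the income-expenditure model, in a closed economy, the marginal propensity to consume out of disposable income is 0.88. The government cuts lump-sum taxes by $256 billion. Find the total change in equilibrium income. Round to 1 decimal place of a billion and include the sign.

+$1,877.3 billion

A lump-sum tax change of −$256 billion shifts disposable income by +$256 billion; first-round consumption changes by −c × ΔT = −0.88 × (−$256 billion) = +$225.28 billion.
Expenditure multiplier = 1/(1 − MPC) = 1/(1 − 0.88) = 1/0.12 ≈ 8.333.
The tax multiplier is −c × k ≈ −7.333, so ΔY = k × (−c·ΔT) = (+$225.28 billion) / 0.12 ≈ +$1,877.3 billion.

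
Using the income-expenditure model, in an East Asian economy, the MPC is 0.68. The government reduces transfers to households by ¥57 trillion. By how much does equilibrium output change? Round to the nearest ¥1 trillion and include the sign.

−¥121 trillion

The transfer change shifts disposable income by −¥57 trillion, so first-round consumption changes by c·ΔTR = 0.68 × (−¥57 trillion) = −¥38.76 trillion.
Expenditure multiplier = 1/(1 − MPC) = 1/(1 − 0.68) = 1/0.32 = 3.125.
The transfer multiplier is c × k = 2.125, so ΔY = k × (c·ΔTR) = (−¥38.76 trillion) / 0.32 ≈ −¥121 trillion.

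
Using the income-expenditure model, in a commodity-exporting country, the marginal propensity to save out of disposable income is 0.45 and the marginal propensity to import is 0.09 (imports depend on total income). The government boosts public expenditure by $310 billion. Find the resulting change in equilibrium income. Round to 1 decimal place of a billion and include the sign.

MPC = 1 − MPS = 1 − 0.45 = 0.55.
Spending multiplier = 1/(1 − c + m) = 1/(1 − 0.55 + 0.09) = 1/0.54 ≈ 1.852.
ΔY = k × ΔG = (+$310 billion) / 0.54 ≈ +$574.1 billion.

+$574.1 billion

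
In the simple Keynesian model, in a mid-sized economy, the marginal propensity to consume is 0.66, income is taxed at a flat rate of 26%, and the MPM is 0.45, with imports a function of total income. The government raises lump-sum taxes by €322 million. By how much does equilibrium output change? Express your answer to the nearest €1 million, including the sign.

A lump-sum tax change of +€322 million shifts disposable income by −€322 million; first-round consumption changes by −c × ΔT = −0.66 × (+€322 million) = −€212.52 million.
Expenditure multiplier = 1/(1 − c(1−t) + m) = 1/(1 − 0.66×0.74 + 0.45) = 1/0.9616 ≈ 1.04.
The tax multiplier is −c × k ≈ −0.686, so ΔY = k × (−c·ΔT) = (−€212.52 million) / 0.9616 ≈ −€221 million.

−€221 million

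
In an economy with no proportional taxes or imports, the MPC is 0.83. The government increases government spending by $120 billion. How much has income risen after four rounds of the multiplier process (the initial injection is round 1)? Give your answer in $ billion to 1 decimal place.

$370.9 billion

Round 1 adds ΔG = $120 billion; each later round is MPC = 0.83 times the previous.
After 4 rounds: 120 + 99.6 + 82.668 + 68.61444 = ΔG·(1 − c^4)/(1 − c) = 120 × (1 − 0.47458321)/0.17 ≈ $370.9 billion.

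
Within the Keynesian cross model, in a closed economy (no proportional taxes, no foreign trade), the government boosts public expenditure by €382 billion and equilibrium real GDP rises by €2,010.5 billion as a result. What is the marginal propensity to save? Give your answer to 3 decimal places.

0.190

Implied spending multiplier k = ΔY/ΔG = 2,010.5/382 ≈ 5.2631.
Since k = 1/(1 − MPC), MPC = 1 − 1/k = 1 − ΔG/ΔY = 1 − 382/2,010.5 ≈ 0.810.
MPS = 1 − MPC = 0.190.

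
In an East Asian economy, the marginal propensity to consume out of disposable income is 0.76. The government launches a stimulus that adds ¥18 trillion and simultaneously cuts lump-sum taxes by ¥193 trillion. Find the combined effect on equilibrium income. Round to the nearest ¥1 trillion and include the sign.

+¥686 trillion

Expenditure multiplier = 1/(1 − MPC) = 1/(1 − 0.76) = 1/0.24 ≈ 4.167.
ΔG contributes k·ΔG = (+¥18 trillion) / 0.24 = +¥75 trillion.
ΔT of −¥193 trillion changes first-round spending by −c·ΔT = +¥146.68 trillion, contributing k·(−c·ΔT) = (+¥146.68 trillion) / 0.24 ≈ +¥611.2 trillion.
Net ΔY = k(ΔG − c·ΔT) = (+¥164.68 trillion) / 0.24 ≈ +¥686 trillion.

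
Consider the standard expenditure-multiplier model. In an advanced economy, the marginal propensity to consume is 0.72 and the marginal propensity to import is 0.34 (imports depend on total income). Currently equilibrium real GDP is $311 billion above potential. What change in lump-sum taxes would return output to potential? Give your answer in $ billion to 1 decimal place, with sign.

Spending multiplier = 1/(1 − c + m) = 1/(1 − 0.72 + 0.34) = 1/0.62 ≈ 1.613.
Tax multiplier = −c·k = −0.72/0.62 ≈ −1.161. Need ΔY = −$311 billion, so ΔT = ΔY/(−c·k) = −(−$311 billion) × 0.62 / 0.72 ≈ +$267.8 billion.
The government should raise lump-sum taxes by $267.8 billion.

+$267.8 billion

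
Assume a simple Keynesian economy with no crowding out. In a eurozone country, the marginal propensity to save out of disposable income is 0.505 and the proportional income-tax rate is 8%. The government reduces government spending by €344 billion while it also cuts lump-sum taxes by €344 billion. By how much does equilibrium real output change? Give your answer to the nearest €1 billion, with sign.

−€319 billion

MPC = 1 − MPS = 1 − 0.505 = 0.495.
Expenditure multiplier = 1/(1 − c(1−t)) = 1/(1 − 0.495×0.92) = 1/0.5446 ≈ 1.836.
ΔG contributes k·ΔG = (−€344 billion) / 0.5446 ≈ −€631.7 billion.
ΔT of −€344 billion changes first-round spending by −c·ΔT = +€170.28 billion, contributing k·(−c·ΔT) = (+€170.28 billion) / 0.5446 ≈ +€312.7 billion.
Net ΔY = k(ΔG − c·ΔT) = (−€173.72 billion) / 0.5446 ≈ −€319 billion.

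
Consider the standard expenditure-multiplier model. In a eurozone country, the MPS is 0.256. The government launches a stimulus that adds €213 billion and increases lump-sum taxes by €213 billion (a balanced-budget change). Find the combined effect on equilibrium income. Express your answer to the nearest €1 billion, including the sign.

MPC = 1 − MPS = 1 − 0.256 = 0.744.
Expenditure multiplier = 1/(1 − MPC) = 1/(1 − 0.744) = 1/0.256 ≈ 3.906.
ΔG contributes k·ΔG = (+€213 billion) / 0.256 ≈ +€832 billion.
ΔT of +€213 billion changes first-round spending by −c·ΔT = −€158.472 billion, contributing k·(−c·ΔT) = (−€158.472 billion) / 0.256 ≈ −€619 billion.
With ΔG = ΔT and no other leakages, the balanced-budget multiplier is 1, so ΔY = ΔG = +€213 billion.

+€213 billion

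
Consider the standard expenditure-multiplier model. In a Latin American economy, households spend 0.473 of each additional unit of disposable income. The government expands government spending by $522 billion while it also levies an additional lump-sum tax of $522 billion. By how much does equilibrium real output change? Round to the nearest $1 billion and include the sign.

Expenditure multiplier = 1/(1 − MPC) = 1/(1 − 0.473) = 1/0.527 ≈ 1.898.
ΔG contributes k·ΔG = (+$522 billion) / 0.527 ≈ +$990.5 billion.
ΔT of +$522 billion changes first-round spending by −c·ΔT = −$246.906 billion, contributing k·(−c·ΔT) = (−$246.906 billion) / 0.527 ≈ −$468.5 billion.
With ΔG = ΔT and no other leakages, the balanced-budget multiplier is 1, so ΔY = ΔG = +$522 billion.

+$522 billion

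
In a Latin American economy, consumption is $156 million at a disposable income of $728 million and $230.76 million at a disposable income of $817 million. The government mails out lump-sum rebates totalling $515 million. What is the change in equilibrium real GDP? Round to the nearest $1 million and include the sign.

+$2,704 million

MPC = ΔC/ΔYd = (230.76 − 156)/(817 − 728) = 74.76/89 = 0.84.
A lump-sum tax change of −$515 million shifts disposable income by +$515 million; first-round consumption changes by −c × ΔT = −0.84 × (−$515 million) = +$432.6 million.
Expenditure multiplier = 1/(1 − MPC) = 1/(1 − 0.84) = 1/0.16 = 6.25.
The tax multiplier is −c × k = −5.25, so ΔY = k × (−c·ΔT) = (+$432.6 million) / 0.16 ≈ +$2,704 million.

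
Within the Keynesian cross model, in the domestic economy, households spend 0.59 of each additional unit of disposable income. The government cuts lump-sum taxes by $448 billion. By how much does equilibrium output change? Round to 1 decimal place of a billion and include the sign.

A lump-sum tax change of −$448 billion shifts disposable income by +$448 billion; first-round consumption changes by −c × ΔT = −0.59 × (−$448 billion) = +$264.32 billion.
Expenditure multiplier = 1/(1 − MPC) = 1/(1 − 0.59) = 1/0.41 ≈ 2.439.
The tax multiplier is −c × k ≈ −1.439, so ΔY = k × (−c·ΔT) = (+$264.32 billion) / 0.41 ≈ +$644.7 billion.

+$644.7 billion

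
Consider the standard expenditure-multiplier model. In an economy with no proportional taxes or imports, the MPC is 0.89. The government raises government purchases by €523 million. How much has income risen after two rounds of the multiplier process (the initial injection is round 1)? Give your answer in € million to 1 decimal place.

Round 1 adds ΔG = €523 million; each later round is MPC = 0.89 times the previous.
After 2 rounds: 523 + 465.47 = ΔG·(1 − c^2)/(1 − c) = 523 × (1 − 0.7921)/0.11 ≈ €988.5 million.

€988.5 million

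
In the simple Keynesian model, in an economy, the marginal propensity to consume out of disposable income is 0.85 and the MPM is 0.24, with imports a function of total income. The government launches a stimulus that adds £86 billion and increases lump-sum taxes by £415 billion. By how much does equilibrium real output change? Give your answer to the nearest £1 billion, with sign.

Expenditure multiplier = 1/(1 − c + m) = 1/(1 − 0.85 + 0.24) = 1/0.39 ≈ 2.564.
ΔG contributes k·ΔG = (+£86 billion) / 0.39 ≈ +£220.5 billion.
ΔT of +£415 billion changes first-round spending by −c·ΔT = −£352.75 billion, contributing k·(−c·ΔT) = (−£352.75 billion) / 0.39 ≈ −£904.5 billion.
Net ΔY = k(ΔG − c·ΔT) = (−£266.75 billion) / 0.39 ≈ −£684 billion.

−£684 billion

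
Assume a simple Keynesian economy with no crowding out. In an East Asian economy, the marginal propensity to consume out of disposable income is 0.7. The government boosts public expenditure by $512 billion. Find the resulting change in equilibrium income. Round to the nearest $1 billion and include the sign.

+$1,707 billion

Spending multiplier = 1/(1 − MPC) = 1/(1 − 0.7) = 1/0.3 ≈ 3.333.
ΔY = k × ΔG = (+$512 billion) / 0.3 ≈ +$1,707 billion.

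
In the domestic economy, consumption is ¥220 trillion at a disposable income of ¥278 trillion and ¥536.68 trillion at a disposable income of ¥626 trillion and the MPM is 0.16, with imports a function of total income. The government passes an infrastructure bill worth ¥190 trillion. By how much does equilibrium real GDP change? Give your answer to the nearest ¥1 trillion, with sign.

MPC = ΔC/ΔYd = (536.68 − 220)/(626 − 278) = 316.68/348 = 0.91.
Government-spending multiplier = 1/(1 − c + m) = 1/(1 − 0.91 + 0.16) = 1/0.25 = 4.
ΔY = k × ΔG = (+¥190 trillion) / 0.25 = +¥760 trillion.

+¥760 trillion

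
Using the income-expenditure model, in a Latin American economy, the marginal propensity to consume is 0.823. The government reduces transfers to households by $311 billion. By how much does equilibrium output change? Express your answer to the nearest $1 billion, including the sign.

The transfer change shifts disposable income by −$311 billion, so first-round consumption changes by c·ΔTR = 0.823 × (−$311 billion) = −$255.953 billion.
Expenditure multiplier = 1/(1 − MPC) = 1/(1 − 0.823) = 1/0.177 ≈ 5.65.
The transfer multiplier is c × k ≈ 4.65, so ΔY = k × (c·ΔTR) = (−$255.953 billion) / 0.177 ≈ −$1,446 billion.

−$1,446 billion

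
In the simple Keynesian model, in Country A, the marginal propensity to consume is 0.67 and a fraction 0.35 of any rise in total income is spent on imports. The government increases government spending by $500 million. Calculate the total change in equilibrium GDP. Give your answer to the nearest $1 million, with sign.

Expenditure multiplier = 1/(1 − c + m) = 1/(1 − 0.67 + 0.35) = 1/0.68 ≈ 1.471.
ΔY = k × ΔG = (+$500 million) / 0.68 ≈ +$735 million.

+$735 million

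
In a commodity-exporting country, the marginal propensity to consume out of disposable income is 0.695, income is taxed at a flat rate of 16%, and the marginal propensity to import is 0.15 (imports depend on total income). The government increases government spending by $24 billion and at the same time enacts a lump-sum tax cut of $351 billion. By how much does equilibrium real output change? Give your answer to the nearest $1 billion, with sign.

+$473 billion

Expenditure multiplier = 1/(1 − c(1−t) + m) = 1/(1 − 0.695×0.84 + 0.15) = 1/0.5662 ≈ 1.766.
ΔG contributes k·ΔG = (+$24 billion) / 0.5662 ≈ +$42.4 billion.
ΔT of −$351 billion changes first-round spending by −c·ΔT = +$243.945 billion, contributing k·(−c·ΔT) = (+$243.945 billion) / 0.5662 ≈ +$430.8 billion.
Net ΔY = k(ΔG − c·ΔT) = (+$267.945 billion) / 0.5662 ≈ +$473 billion.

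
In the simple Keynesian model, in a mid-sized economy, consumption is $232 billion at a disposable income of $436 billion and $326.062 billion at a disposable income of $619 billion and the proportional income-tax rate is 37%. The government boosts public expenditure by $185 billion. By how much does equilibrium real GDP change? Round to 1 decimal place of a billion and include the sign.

MPC = ΔC/ΔYd = (326.062 − 232)/(619 − 436) = 94.062/183 = 0.514.
Spending multiplier = 1/(1 − c(1−t)) = 1/(1 − 0.514×0.63) = 1/0.67618 ≈ 1.479.
ΔY = k × ΔG = (+$185 billion) / 0.67618 ≈ +$273.6 billion.

+$273.6 billion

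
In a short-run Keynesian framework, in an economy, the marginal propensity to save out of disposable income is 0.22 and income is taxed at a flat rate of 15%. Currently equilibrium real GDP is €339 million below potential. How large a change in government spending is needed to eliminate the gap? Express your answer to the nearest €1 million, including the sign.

MPC = 1 − MPS = 1 − 0.22 = 0.78.
Spending multiplier = 1/(1 − c(1−t)) = 1/(1 − 0.78×0.85) = 1/0.337 ≈ 2.967.
Need ΔY = +€339 million, so ΔG = ΔY/k = (+€339 million) × 0.337 ≈ +€114 million.
The government should increase government spending by €114 million.

+€114 million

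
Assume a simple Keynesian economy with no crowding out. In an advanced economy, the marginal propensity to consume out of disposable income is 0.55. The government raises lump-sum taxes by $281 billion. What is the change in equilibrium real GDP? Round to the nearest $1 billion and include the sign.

−$343 billion

A lump-sum tax change of +$281 billion shifts disposable income by −$281 billion; first-round consumption changes by −c × ΔT = −0.55 × (+$281 billion) = −$154.55 billion.
Expenditure multiplier = 1/(1 − MPC) = 1/(1 − 0.55) = 1/0.45 ≈ 2.222.
The tax multiplier is −c × k ≈ −1.222, so ΔY = k × (−c·ΔT) = (−$154.55 billion) / 0.45 ≈ −$343 billion.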